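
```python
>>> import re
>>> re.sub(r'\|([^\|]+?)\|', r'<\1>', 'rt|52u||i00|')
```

Matches: at [2:7] → '|52u|'; at [7:12] → '|i00|'.
Each match is replaced using the text its own group 1 captured.

'rt<52u><i00>'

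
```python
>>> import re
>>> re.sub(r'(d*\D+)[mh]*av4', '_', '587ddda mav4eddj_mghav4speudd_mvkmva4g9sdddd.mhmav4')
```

Pattern: zero or more of the literal 'd', then one or more of a non-digit (captured); then zero or more of one of [mh], then the literal 'av4'.
`sub` substitutes '_' at each match site.

'587__speudd_mvkmva4g9_'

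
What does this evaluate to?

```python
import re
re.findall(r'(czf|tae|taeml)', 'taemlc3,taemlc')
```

['tae', 'tae']

The regex engine tests alternatives in the order written; an earlier branch that matches wins even if a later one would match more.
Matches: at [0:3] match 'tae', group 1 = 'tae'; at [8:11] match 'tae', group 1 = 'tae'.
One capturing group, so `findall` returns just the captured substring from each match — 2 in all.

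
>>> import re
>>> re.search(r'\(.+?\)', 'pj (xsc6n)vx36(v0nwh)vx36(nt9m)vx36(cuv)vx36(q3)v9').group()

'(xsc6n)'

Because the quantifier is non-greedy, it stops expanding at the earliest point where the rest of the pattern can succeed.
`re.search` tries every starting position until one works.
The match spans [3:10] → '(xsc6n)'.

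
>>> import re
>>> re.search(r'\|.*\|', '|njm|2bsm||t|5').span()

(0, 13)

The match spans [0:13] → '|njm|2bsm||t|'.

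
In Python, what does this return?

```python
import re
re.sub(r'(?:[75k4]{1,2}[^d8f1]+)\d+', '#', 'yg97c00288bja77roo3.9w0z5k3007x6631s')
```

'yg9#bja#s'

Pattern: 1 to 2 of one of [75k4], then one or more of any character except [d8f1] (non-capturing group); then one or more of a digit.
Matches: at [3:10] → '7c00288'; at [13:35] → '77roo3.9w0z5k3007x6631'.
`sub` substitutes '#' at each match site.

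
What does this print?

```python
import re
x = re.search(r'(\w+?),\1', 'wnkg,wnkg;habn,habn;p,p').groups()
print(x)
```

('wnkg',)

The match spans [0:9] → 'wnkg,wnkg'.
Captured: group 1 = 'wnkg'.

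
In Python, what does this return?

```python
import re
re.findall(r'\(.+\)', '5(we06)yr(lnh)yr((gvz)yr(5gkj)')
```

['(we06)yr(lnh)yr((gvz)yr(5gkj)']

`findall` yields the raw match text (1 of them) because the pattern has no groups.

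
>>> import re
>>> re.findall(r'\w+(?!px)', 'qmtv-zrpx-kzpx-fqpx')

The negative lookaround is zero-width — it rules out positions where the adjacent text would match, without consuming anything.
Matches: at [0:4] → 'qmtv'; at [5:9] → 'zrpx'; at [10:14] → 'kzpx'; at [15:19] → 'fqpx'.
No capturing groups, so `findall` returns the 4 full match strings.

['qmtv', 'zrpx', 'kzpx', 'fqpx']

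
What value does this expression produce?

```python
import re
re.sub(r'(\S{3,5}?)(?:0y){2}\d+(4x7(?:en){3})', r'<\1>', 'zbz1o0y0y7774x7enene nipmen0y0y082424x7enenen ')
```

'zbz1o0y0y7774x7enene n<ipmen> '

`\1` in the replacement pulls in group 1's text for each match.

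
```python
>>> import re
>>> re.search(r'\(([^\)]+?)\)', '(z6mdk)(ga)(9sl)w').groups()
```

('z6mdk',)

The match spans [0:7] → '(z6mdk)'.
Captured: group 1 = 'z6mdk'.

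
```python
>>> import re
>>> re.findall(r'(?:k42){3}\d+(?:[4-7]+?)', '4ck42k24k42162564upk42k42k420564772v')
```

The pattern matches the literal 'k42' repeated 3 times, then one or more of a digit; then one or more of a character in [4-7] (lazy) (non-capturing group).
Matches: at [19:34] → 'k42k42k42056477'.
`findall` yields the raw match text (1 of them) because the pattern has no groups.

['k42k42k42056477']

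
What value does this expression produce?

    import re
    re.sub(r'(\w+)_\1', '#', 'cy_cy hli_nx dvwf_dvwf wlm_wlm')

'# hli_nx # #'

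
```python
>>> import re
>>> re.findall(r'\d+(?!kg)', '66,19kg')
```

The negative lookahead/lookbehind blocks any match where the forbidden context is present.
No capturing groups, so `findall` returns the 2 full match strings.

['66', '1']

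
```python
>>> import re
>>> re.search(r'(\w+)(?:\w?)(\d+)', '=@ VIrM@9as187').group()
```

The pattern matches one or more of a word character (captured); then optionally a word character (non-capturing group); then one or more of a digit (captured).
The match spans [8:14] → '9as187'.

'9as187'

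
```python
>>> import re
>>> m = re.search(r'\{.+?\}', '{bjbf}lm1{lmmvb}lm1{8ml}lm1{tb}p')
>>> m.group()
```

'{bjbf}'

The match spans [0:6] → '{bjbf}'.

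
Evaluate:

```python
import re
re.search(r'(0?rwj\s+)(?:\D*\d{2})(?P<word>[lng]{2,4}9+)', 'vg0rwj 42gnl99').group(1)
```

'0rwj '

Pattern: optionally a literal '0', then the literal 'rwj', then one or more of whitespace (captured); then zero or more of a non-digit, then exactly 2 of a digit (non-capturing group); then 2 to 4 of one of [lng], then one or more of the literal '9' (captured as 'word').
`re.search` tries every starting position until one works.
The match spans [2:14] → '0rwj 42gnl99'.
Captured: group 1 = '0rwj ', group 2 = 'gnl99'.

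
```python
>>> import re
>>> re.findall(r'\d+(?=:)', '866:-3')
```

Because the assertion is zero-width, the text it checks is not consumed and won't appear in the result.
Scanning left to right: at [0:3] → '866'.
No capturing groups, so `findall` returns the 1 full match string.

['866']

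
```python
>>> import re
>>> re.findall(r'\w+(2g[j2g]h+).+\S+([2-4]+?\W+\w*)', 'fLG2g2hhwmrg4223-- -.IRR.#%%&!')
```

[('2g2hh', '3-- -.IRR')]

Pattern: one or more of a word character; then the literal '2g', then one of [j2g], then one or more of a literal 'h' (captured); then one or more of any character, then one or more of a non-whitespace character; then one or more of a character in [2-4] (lazy), then one or more of a non-word character, then zero or more of a word character (captured).
Multiple groups make `findall` return tuples — one 2-tuple for the one match.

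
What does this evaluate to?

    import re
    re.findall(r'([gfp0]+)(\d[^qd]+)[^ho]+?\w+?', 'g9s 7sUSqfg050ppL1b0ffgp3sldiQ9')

Pattern: one or more of one of [gfp0] (captured); then a digit, then one or more of any character except [qd] (captured); then one or more of any character except [ho] (lazy), then one or more of a word character (lazy).
The `?` after the quantifier makes it lazy — it takes as little as possible before letting the rest of the pattern try.
Matches: at [0:10] match 'g9s 7sUSqf', groups = ('g', '9s 7sUS'); at [10:29] match 'g050ppL1b0ffgp3sldi', groups = ('g0', '50ppL1b0ffgp3sl').
Multiple groups make `findall` return tuples — one 2-tuple for each match.

[('g', '9s 7sUS'), ('g0', '50ppL1b0ffgp3sl')]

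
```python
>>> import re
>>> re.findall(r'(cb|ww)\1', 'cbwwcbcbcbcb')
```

['cb', 'cb']

`\1` is not a pattern — it's the concrete string captured by group 1, re-applied verbatim.
One capturing group, so `findall` returns just the captured substring from each match — 2 in all.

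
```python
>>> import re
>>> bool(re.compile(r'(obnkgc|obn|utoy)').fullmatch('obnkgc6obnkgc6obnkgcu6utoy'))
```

For `fullmatch`, every character of the input must be accounted for by the pattern.
Here there's no way to consume every character, so the call returns None, and `bool(None)` is False.

False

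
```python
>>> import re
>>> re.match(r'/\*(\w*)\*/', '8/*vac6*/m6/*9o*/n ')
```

`match` is anchored at position 0; if the pattern doesn't fit there, it returns None.
Here the pattern fails at index 0, so the call returns None.

None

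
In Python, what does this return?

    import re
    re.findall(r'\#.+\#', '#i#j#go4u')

Matches: at [0:5] → '#i#j#'.
With no groups in the pattern, `findall` gives back each whole match — 1 here.

['#i#j#']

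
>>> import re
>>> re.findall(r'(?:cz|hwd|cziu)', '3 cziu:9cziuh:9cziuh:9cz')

Alternation isn't longest-match — the leftmost alternative that fits at this position is chosen.
Walking the string: at [2:4] → 'cz'; at [8:10] → 'cz'; at [15:17] → 'cz'; at [22:24] → 'cz'.
No capturing groups, so `findall` returns the 4 full match strings.

['cz', 'cz', 'cz', 'cz']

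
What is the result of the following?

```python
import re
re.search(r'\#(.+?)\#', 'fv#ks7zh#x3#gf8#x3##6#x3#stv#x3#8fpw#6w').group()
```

`re.search` scans for the first position where the pattern succeeds.
The match spans [2:9] → '#ks7zh#'.
Captured: group 1 = 'ks7zh'.

'#ks7zh#'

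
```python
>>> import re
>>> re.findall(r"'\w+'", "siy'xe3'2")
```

["'xe3'"]

With no groups in the pattern, `findall` gives back each whole match — 1 here.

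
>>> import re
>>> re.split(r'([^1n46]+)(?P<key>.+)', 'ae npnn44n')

The pattern matches one or more of any character except [1n46] (captured); then one or more of any character (captured as 'key').
`re.split` interleaves the captured-group text with the surrounding fragments.

['', 'ae ', 'npnn44n', '']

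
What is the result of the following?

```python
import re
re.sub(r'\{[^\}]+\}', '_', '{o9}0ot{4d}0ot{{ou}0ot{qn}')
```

'_0ot_0ot_0ot_'

Matches: at [0:4] → '{o9}'; at [7:11] → '{4d}'; at [14:19] → '{{ou}'; at [22:26] → '{qn}'.
`sub` substitutes '_' at each match site.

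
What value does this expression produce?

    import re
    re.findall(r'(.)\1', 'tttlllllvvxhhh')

['t', 'l', 'l', 'v', 'h']

`\1` has to match the exact text group 1 already captured.
Walking the string: at [0:2] match 'tt', group 1 = 't'; at [3:5] match 'll', group 1 = 'l'; at [5:7] match 'll', group 1 = 'l'; at [8:10] match 'vv', group 1 = 'v'; at [11:13] match 'hh', group 1 = 'h'.
With a single group, `findall` returns only what that group captured — 5 items.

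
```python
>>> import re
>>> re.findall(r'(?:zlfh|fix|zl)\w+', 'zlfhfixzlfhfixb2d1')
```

['zlfhfixzlfhfixb2d1']

Scanning left to right: at [0:18] → 'zlfhfixzlfhfixb2d1'.
`findall` yields the raw match text (1 of them) because the pattern has no groups.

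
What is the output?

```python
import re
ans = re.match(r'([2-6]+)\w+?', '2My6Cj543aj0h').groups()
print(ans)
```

('2',)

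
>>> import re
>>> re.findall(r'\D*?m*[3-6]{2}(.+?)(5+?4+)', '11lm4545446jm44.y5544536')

[('4', '544'), ('.y', '5544')]

This matches zero or more of a non-digit (lazy), then zero or more of the literal 'm', then exactly 2 of a character in [3-6]; then one or more of any character (lazy) (captured); then one or more of a literal '5' (lazy), then one or more of a literal '4' (captured).
Matches: at [2:10] match 'lm454544', groups = ('4', '544'); at [11:21] match 'jm44.y5544', groups = ('.y', '5544').
`findall` packs the 2 group values into a tuple for every match.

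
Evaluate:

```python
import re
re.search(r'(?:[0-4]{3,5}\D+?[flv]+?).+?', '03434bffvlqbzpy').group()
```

'03434bff'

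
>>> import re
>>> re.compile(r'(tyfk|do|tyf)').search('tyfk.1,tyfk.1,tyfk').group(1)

Alternation isn't longest-match — the leftmost alternative that fits at this position is chosen.
`re.search` tries every starting position until one works.
The match spans [0:4] → 'tyfk'.
Captured: group 1 = 'tyfk'.

'tyfk'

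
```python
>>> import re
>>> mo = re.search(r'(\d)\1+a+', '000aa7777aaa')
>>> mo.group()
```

'000aa'

After group 1 captures some text, `\1` only succeeds where that same text appears again.
The match spans [0:5] → '000aa'.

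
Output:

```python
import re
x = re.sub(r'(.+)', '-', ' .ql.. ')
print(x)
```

`sub` substitutes '-' at each match site.

-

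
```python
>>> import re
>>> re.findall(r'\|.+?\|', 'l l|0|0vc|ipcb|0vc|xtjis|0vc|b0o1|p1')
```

The `?` after the quantifier makes it lazy — it takes as little as possible before letting the rest of the pattern try.
Scanning left to right: at [3:6] → '|0|'; at [9:15] → '|ipcb|'; at [18:25] → '|xtjis|'; at [28:34] → '|b0o1|'.
Since nothing is captured, `findall` lists the 4 matched substrings directly.

['|0|', '|ipcb|', '|xtjis|', '|b0o1|']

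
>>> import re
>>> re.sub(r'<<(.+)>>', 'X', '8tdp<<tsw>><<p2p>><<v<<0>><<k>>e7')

'8tdpXe7'

Matches: at [4:31] → '<<tsw>><<p2p>><<v<<0>><<k>>'.
Each match is replaced by 'X'.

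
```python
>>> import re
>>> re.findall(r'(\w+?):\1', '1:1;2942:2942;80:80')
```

['1', '2942', '80']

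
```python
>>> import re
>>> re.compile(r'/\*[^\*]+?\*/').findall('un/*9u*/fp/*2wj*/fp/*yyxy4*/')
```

['/*9u*/', '/*2wj*/', '/*yyxy4*/']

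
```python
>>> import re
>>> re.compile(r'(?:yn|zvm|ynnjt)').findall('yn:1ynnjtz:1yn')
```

Alternation isn't longest-match — the leftmost alternative that fits at this position is chosen.
No capturing groups, so `findall` returns the 3 full match strings.

['yn', 'yn', 'yn']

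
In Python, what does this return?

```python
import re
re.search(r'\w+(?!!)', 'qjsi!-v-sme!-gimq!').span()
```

(0, 3)

A negative assertion filters positions out without eating any characters.
`re.search` scans for the first position where the pattern succeeds.
The match spans [0:3] → 'qjs'.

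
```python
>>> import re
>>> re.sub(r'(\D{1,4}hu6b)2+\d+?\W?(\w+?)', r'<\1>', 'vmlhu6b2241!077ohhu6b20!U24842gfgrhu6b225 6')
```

The pattern matches 1 to 4 of a non-digit, then the literal 'hu', then the literal '6b' (captured); then one or more of a literal '2', then one or more of a digit (lazy), then optionally a non-word character; then one or more of a word character (lazy) (captured).
Matches: at [0:11] → 'vmlhu6b2241'; at [15:25] → 'ohhu6b20!U'; at [30:43] → 'gfgrhu6b225 6'.
The replacement refers to a captured group, so each match is rewritten using its own captured text.

'<vmlhu6b>!077<ohhu6b>24842<gfgrhu6b>'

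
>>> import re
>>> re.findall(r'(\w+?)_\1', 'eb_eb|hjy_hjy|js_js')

['eb', 'hjy', 'js']

After group 1 captures some text, `\1` only succeeds where that same text appears again.
One capturing group, so `findall` returns just the captured substring from each match — 3 in all.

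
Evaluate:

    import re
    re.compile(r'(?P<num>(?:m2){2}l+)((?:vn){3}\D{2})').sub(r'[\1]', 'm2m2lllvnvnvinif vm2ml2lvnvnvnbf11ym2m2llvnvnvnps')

'm2m2lllvnvnvinif vm2ml2lvnvnvnbf11y[m2m2ll]'

`\1` in the replacement pulls in group 1's text for each match.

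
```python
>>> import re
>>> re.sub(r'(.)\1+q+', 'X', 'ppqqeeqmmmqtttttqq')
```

`\1` has to match the exact text group 1 already captured.
Each match is replaced by 'X'.

'XXXX'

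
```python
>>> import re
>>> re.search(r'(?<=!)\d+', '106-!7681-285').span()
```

The positive lookaround only admits positions where the adjacent text matches; those characters stay outside the span.
`search` walks the string left to right and returns the first match it finds.
The match spans [5:9] → '7681'.

(5, 9)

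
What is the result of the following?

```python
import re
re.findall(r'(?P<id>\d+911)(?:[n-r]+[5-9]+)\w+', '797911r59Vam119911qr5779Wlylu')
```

['797911']

One capturing group, so `findall` returns just the captured substring from the one match — 1 in all.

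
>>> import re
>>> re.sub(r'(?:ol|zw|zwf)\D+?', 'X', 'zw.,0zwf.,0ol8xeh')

`|` is ordered: at each position the engine commits to the first alternative that works.
`sub` substitutes 'X' at each match site.

'X,0X.,0ol8xeh'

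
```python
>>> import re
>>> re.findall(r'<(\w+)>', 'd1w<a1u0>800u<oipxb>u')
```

['a1u0', 'oipxb']

Scanning left to right: at [3:9] match '<a1u0>', group 1 = 'a1u0'; at [13:20] match '<oipxb>', group 1 = 'oipxb'.
Because there's exactly one group, `findall` drops the full match and keeps group 1 from each hit.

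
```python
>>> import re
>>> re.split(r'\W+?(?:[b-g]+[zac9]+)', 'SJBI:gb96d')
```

`split` removes every match and returns the 2 fragments in between.

['SJBI', '6d']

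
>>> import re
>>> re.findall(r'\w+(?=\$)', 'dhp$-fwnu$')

['dhp', 'fwnu']

The lookaround is zero-width — it requires the adjacent text to match without consuming it, so the asserted text isn't part of the match.
Matches: at [0:3] → 'dhp'; at [5:9] → 'fwnu'.
`findall` yields the raw match text (2 of them) because the pattern has no groups.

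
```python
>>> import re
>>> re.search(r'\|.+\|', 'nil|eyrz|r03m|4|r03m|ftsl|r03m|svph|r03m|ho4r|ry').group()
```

'|eyrz|r03m|4|r03m|ftsl|r03m|svph|r03m|ho4r|'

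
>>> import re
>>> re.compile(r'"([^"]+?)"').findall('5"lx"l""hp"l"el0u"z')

One capturing group, so `findall` returns just the captured substring from each match — 3 in all.

['lx', 'hp', 'el0u']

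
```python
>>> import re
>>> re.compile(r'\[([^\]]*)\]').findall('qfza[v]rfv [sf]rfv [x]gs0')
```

Walking the string: at [4:7] match '[v]', group 1 = 'v'; at [11:15] match '[sf]', group 1 = 'sf'; at [19:22] match '[x]', group 1 = 'x'.
`findall` collects group 1 from each match (3 total).

['v', 'sf', 'x']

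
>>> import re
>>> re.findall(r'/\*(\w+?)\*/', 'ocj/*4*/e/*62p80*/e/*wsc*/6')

['4', '62p80', 'wsc']

Matches: at [3:8] match '/*4*/', group 1 = '4'; at [9:18] match '/*62p80*/', group 1 = '62p80'; at [19:26] match '/*wsc*/', group 1 = 'wsc'.
With a single group, `findall` returns only what that group captured — 3 items.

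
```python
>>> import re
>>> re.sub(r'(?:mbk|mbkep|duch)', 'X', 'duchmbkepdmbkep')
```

`|` is ordered: at each position the engine commits to the first alternative that works.
`sub` substitutes 'X' at each match site.

'XXepdXep'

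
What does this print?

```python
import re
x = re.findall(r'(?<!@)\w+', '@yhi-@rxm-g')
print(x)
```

['hi', 'xm', 'g']

The negative lookahead/lookbehind blocks any match where the forbidden context is present.
No capturing groups, so `findall` returns the 3 full match strings.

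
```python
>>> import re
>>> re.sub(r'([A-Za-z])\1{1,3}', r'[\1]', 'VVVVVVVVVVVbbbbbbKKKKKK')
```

'[V][V][V][b][b][K][K]'

`\1` has to match the exact text group 1 already captured.
Each match is replaced using the text its own group 1 captured.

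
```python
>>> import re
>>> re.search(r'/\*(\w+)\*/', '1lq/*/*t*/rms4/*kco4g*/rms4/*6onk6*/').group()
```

`re.search` scans for the first position where the pattern succeeds.
The match spans [5:10] → '/*t*/'.
Captured: group 1 = 't'.

'/*t*/'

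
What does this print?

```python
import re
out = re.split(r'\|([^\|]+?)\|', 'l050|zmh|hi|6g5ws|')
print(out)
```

The group in the pattern means `split` returns the separators' captures alongside the pieces.

['l050', 'zmh', 'hi', '6g5ws', '']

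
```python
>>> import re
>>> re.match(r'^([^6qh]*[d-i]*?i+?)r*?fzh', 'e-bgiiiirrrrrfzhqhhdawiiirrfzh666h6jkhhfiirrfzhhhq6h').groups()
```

This matches anchored at the start of the string; then zero or more of any character except [6qh], then zero or more of a character in [d-i] (lazy), then one or more of a literal 'i' (lazy) (captured); then zero or more of the literal 'r' (lazy), then the literal 'fz', then the literal 'h'.
`re.match` won't scan ahead — the pattern has to work from the very first character.
The match spans [0:16] → 'e-bgiiiirrrrrfzh'.
Captured: group 1 = 'e-bgiiii'.

('e-bgiiii',)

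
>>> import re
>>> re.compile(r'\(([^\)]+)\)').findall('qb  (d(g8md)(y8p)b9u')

Walking the string: at [4:12] match '(d(g8md)', group 1 = 'd(g8md'; at [12:17] match '(y8p)', group 1 = 'y8p'.
Because there's exactly one group, `findall` drops the full match and keeps group 1 from each hit.

['d(g8md', 'y8p']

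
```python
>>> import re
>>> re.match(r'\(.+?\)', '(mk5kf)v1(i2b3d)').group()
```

'(mk5kf)'

With `match`, the pattern is implicitly anchored at the beginning.
The match spans [0:7] → '(mk5kf)'.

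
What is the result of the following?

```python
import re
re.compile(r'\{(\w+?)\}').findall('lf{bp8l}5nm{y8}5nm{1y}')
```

Scanning left to right: at [2:8] match '{bp8l}', group 1 = 'bp8l'; at [11:15] match '{y8}', group 1 = 'y8'; at [18:22] match '{1y}', group 1 = '1y'.
`findall` collects group 1 from each match (3 total).

['bp8l', 'y8', '1y']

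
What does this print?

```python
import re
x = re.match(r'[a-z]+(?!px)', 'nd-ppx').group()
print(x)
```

The negative lookahead/lookbehind blocks any match where the forbidden context is present.
With `match`, the pattern is implicitly anchored at the beginning.
The match spans [0:2] → 'nd'.

nd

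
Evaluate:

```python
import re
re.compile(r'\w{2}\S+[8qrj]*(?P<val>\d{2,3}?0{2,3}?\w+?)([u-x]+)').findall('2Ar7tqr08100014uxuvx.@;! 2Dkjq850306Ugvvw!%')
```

[('100014', 'uxuvx')]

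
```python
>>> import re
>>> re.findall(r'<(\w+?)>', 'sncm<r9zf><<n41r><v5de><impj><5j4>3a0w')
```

['r9zf', 'n41r', 'v5de', 'impj', '5j4']

Because there's exactly one group, `findall` drops the full match and keeps group 1 from each hit.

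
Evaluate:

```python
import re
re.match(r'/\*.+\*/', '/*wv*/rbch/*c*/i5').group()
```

'/*wv*/rbch/*c*/'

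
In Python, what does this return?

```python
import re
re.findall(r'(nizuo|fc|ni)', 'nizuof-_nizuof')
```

Branches in `(...|...)` are attempted left-to-right; the first branch that allows the whole pattern to succeed is taken.
Walking the string: at [0:5] match 'nizuo', group 1 = 'nizuo'; at [8:13] match 'nizuo', group 1 = 'nizuo'.
With a single group, `findall` returns only what that group captured — 2 items.

['nizuo', 'nizuo']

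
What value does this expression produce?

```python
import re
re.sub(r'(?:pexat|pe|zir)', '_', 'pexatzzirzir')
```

`|` is ordered: at each position the engine commits to the first alternative that works.
Matches: at [0:5] → 'pexat'; at [6:9] → 'zir'; at [9:12] → 'zir'.
Every occurrence is swapped for '_'.

'_z__'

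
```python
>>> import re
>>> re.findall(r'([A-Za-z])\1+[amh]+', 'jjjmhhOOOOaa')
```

['j', 'O']

The backreference `\1` re-matches whatever the first group consumed, character for character.
Scanning left to right: at [0:6] match 'jjjmhh', group 1 = 'j'; at [6:12] match 'OOOOaa', group 1 = 'O'.
With a single group, `findall` returns only what that group captured — 2 items.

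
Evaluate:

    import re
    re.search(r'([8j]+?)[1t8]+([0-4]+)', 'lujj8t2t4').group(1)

The pattern matches one or more of one of [8j] (lazy) (captured); then one or more of one of [1t8]; then one or more of a character in [0-4] (captured).
With the lazy modifier that quantifier settles for the fewest repetitions that let the rest of the pattern succeed (the atoms after it are unaffected and can still be greedy).
Unlike `match`, `search` isn't anchored — it looks for the pattern anywhere in the string.
The match spans [2:7] → 'jj8t2'.
Captured: group 1 = 'jj', group 2 = '2'.

'jj'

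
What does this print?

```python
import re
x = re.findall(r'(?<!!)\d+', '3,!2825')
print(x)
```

The negative lookahead/lookbehind blocks any match where the forbidden context is present.
Walking the string: at [0:1] → '3'; at [4:7] → '825'.
No capturing groups, so `findall` returns the 2 full match strings.

['3', '825']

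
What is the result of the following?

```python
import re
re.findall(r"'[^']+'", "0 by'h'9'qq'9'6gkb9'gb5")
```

["'h'", "'qq'", "'6gkb9'"]

No capturing groups, so `findall` returns the 3 full match strings.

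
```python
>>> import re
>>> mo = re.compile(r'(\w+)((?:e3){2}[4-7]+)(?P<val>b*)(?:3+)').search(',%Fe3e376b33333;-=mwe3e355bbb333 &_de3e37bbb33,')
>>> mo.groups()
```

The match spans [2:15] → 'Fe3e376b33333'.
Captured: group 1 = 'F', group 2 = 'e3e376', group 3 = 'b'.

('F', 'e3e376', 'b')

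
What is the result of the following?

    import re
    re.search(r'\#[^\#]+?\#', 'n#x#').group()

'#x#'

`re.search` scans for the first position where the pattern succeeds.
The match spans [1:4] → '#x#'.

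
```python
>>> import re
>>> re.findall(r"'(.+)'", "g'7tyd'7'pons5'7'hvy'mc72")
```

With a single group, `findall` returns only what that group captured — 1 item.

["7tyd'7'pons5'7'hvy"]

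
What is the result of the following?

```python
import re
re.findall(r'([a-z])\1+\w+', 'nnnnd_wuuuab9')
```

['n']

`\1` has to match the exact text group 1 already captured.
Walking the string: at [0:13] match 'nnnnd_wuuuab9', group 1 = 'n'.
`findall` collects group 1 from the one match (1 total).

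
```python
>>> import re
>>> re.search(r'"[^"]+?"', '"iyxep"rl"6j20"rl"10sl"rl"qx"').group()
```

'"iyxep"'

The match spans [0:7] → '"iyxep"'.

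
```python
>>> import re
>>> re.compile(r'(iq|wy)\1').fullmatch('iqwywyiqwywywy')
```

`fullmatch` succeeds only if the pattern covers the string from start to end.
Here the string isn't matched end-to-end, so the call returns None.

None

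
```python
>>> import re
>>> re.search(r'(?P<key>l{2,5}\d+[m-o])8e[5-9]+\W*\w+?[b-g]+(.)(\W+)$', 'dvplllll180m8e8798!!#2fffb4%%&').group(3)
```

The pattern matches 2 to 5 of a literal 'l', then one or more of a digit, then a character in [m-o] (captured as 'key'); then the literal '8e', then one or more of a character in [5-9]; then zero or more of a non-word character, then one or more of a word character (lazy), then one or more of a character in [b-g]; then any character (captured); then one or more of a non-word character (captured); then anchored at the end.
Unlike `match`, `search` isn't anchored — it looks for the pattern anywhere in the string.
The match spans [3:30] → 'lllll180m8e8798!!#2fffb4%%&'.
Captured: group 1 = 'lllll180m', group 2 = '4', group 3 = '%%&'.

'%%&'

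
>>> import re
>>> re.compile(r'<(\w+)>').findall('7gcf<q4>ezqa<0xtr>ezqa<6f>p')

['q4', '0xtr', '6f']

Scanning left to right: at [4:8] match '<q4>', group 1 = 'q4'; at [12:18] match '<0xtr>', group 1 = '0xtr'; at [22:26] match '<6f>', group 1 = '6f'.
`findall` collects group 1 from each match (3 total).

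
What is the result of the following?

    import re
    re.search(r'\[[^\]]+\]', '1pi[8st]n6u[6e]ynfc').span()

`re.search` scans for the first position where the pattern succeeds.
The match spans [3:8] → '[8st]'.

(3, 8)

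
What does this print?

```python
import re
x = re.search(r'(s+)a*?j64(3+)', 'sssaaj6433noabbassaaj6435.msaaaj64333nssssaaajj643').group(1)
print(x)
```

sss

The match spans [0:10] → 'sssaaj6433'.
Captured: group 1 = 'sss', group 2 = '33'.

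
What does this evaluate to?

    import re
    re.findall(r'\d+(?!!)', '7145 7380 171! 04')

`(?!…)`/`(?<!…)` only lets a position through if the neighbouring text does NOT match; no characters are consumed.
`findall` yields the raw match text (4 of them) because the pattern has no groups.

['7145', '7380', '17', '04']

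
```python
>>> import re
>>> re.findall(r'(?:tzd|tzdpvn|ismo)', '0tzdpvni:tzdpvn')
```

Alternation tries branches left to right and keeps the first one that lets the overall match succeed at that position.
No capturing groups, so `findall` returns the 2 full match strings.

['tzd', 'tzd']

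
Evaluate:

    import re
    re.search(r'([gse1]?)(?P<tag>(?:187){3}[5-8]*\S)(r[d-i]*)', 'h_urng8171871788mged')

None

Pattern: optionally one of [gse1] (captured); then the literal '187' repeated 3 times, then zero or more of a character in [5-8], then a non-whitespace character (captured as 'tag'); then the literal 'r', then zero or more of a character in [d-i] (captured).
`search` walks the string left to right and returns the first match it finds.
Here the pattern never matches, so the call returns None.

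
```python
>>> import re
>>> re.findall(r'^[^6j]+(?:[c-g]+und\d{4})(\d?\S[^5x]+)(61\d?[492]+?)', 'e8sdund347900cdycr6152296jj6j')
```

[('00cdycr', '6152')]

The pattern matches anchored at the start of the string; then one or more of any character except [6j]; then one or more of a character in [c-g], then the literal 'und', then exactly 4 of a digit (non-capturing group); then optionally a digit, then a non-whitespace character, then one or more of any character except [5x] (captured); then the literal '61', then optionally a digit, then one or more of one of [492] (lazy) (captured).
A `+?`/`*?`/`{m,n}?` starts at its minimum and grows only as far as needed for what follows to match.
Scanning left to right: at [0:22] match 'e8sdund347900cdycr6152', groups = ('00cdycr', '6152').
2 groups means the one result is a tuple of 2 captured strings — 1 here.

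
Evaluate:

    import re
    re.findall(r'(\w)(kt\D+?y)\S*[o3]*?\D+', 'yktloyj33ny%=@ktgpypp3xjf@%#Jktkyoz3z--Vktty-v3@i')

Pattern: a word character (captured); then the literal 'kt', then one or more of a non-digit (lazy), then the literal 'y' (captured); then zero or more of a non-whitespace character, then zero or more of one of [o3] (lazy), then one or more of a non-digit.
Scanning left to right: at [0:49] match 'yktloyj33ny%=@ktgpypp3xjf@%#Jktkyoz3z--Vktty-v3@i', groups = ('y', 'ktloy').
2 groups means the one result is a tuple of 2 captured strings — 1 here.

[('y', 'ktloy')]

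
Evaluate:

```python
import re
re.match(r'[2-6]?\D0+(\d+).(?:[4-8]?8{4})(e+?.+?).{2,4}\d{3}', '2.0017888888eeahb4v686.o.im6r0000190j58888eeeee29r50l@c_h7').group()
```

'2.0017888888eeahb4v686'

The pattern matches optionally a character in [2-6], then a non-digit, then one or more of the literal '0'; then one or more of a digit (captured); then any character; then optionally a character in [4-8], then exactly 4 of the literal '8' (non-capturing group); then one or more of the literal 'e' (lazy), then one or more of any character (lazy) (captured); then 2 to 4 of any character, then exactly 3 of a digit.
A non-greedy quantifier consumes as few characters as it can — just enough that the remainder of the pattern still matches from where it stops; whatever follows it matches normally.
`re.match` won't scan ahead — the pattern has to work from the very first character.
The match spans [0:22] → '2.0017888888eeahb4v686'.
Captured: group 1 = '178', group 2 = 'eea'.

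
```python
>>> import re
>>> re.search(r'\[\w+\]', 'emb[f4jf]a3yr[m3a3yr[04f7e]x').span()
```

`re.search` tries every starting position until one works.
The match spans [3:9] → '[f4jf]'.

(3, 9)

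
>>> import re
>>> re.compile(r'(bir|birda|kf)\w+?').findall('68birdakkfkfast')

Alternation isn't longest-match — the leftmost alternative that fits at this position is chosen.
Scanning left to right: at [2:6] match 'bird', group 1 = 'bir'; at [8:11] match 'kfk', group 1 = 'kf'.
With a single group, `findall` returns only what that group captured — 2 items.

['bir', 'kf']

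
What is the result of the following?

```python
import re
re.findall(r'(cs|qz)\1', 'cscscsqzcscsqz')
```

['cs', 'cs']

The backreference `\1` re-matches whatever the first group consumed, character for character.
With a single group, `findall` returns only what that group captured — 2 items.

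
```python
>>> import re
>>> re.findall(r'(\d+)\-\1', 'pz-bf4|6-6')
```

['6']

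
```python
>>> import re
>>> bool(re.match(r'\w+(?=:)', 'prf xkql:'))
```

With `match`, the pattern is implicitly anchored at the beginning.
Here the pattern fails at index 0, so the call returns None, and `bool(None)` is False.

False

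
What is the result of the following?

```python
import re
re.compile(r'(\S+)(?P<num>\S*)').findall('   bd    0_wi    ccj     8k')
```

The pattern matches one or more of a non-whitespace character (captured); then zero or more of a non-whitespace character (captured as 'num').
Walking the string: at [3:5] match 'bd', groups = ('bd', ''); at [9:13] match '0_wi', groups = ('0_wi', ''); at [17:20] match 'ccj', groups = ('ccj', ''); at [25:27] match '8k', groups = ('8k', '').
Multiple groups make `findall` return tuples — one 2-tuple for each match.

[('bd', ''), ('0_wi', ''), ('ccj', ''), ('8k', '')]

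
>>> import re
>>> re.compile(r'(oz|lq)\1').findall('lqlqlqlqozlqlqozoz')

After group 1 captures some text, `\1` only succeeds where that same text appears again.
Walking the string: at [0:4] match 'lqlq', group 1 = 'lq'; at [4:8] match 'lqlq', group 1 = 'lq'; at [10:14] match 'lqlq', group 1 = 'lq'; at [14:18] match 'ozoz', group 1 = 'oz'.
One capturing group, so `findall` returns just the captured substring from each match — 4 in all.

['lq', 'lq', 'lq', 'oz']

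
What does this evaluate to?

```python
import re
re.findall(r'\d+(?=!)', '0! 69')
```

The `(?=…)`/`(?<=…)` assertion just peeks at neighbouring text; it doesn't advance the match position.
`findall` yields the raw match text (1 of them) because the pattern has no groups.

['0']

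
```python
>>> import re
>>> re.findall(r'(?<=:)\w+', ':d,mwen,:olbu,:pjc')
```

['d', 'olbu', 'pjc']

The `(?=…)`/`(?<=…)` assertion just peeks at neighbouring text; it doesn't advance the match position.
Walking the string: at [1:2] → 'd'; at [9:13] → 'olbu'; at [15:18] → 'pjc'.
Since nothing is captured, `findall` lists the 3 matched substrings directly.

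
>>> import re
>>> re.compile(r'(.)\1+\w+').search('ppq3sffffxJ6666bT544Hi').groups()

('p',)

A backreference is literal: `\1` must see the identical characters the first group matched.
Unlike `match`, `search` isn't anchored — it looks for the pattern anywhere in the string.
The match spans [0:22] → 'ppq3sffffxJ6666bT544Hi'.
Captured: group 1 = 'p'.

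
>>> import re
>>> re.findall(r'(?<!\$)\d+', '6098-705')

['6098', '705']

Because the assertion is negative and zero-width, positions next to the forbidden text are skipped.
Matches: at [0:4] → '6098'; at [5:8] → '705'.
With no groups in the pattern, `findall` gives back each whole match — 2 here.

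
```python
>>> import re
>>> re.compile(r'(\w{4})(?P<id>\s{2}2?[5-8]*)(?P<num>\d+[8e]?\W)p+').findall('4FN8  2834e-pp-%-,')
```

[('4FN8', '  28', '34e-')]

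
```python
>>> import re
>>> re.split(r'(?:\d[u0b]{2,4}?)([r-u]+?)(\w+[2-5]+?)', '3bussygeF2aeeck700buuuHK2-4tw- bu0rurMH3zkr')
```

['', 's', 'sygeF2aeeck700buuuHK2', '-4tw- bu0rurMH3zkr']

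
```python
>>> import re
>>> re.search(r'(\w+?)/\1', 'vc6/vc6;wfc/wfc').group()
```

After group 1 captures some text, `\1` only succeeds where that same text appears again.
`search` walks the string left to right and returns the first match it finds.
The match spans [0:7] → 'vc6/vc6'.
Captured: group 1 = 'vc6'.

'vc6/vc6'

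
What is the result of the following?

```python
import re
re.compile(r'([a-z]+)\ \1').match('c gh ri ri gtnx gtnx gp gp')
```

None

`\1` is not a pattern — it's the concrete string captured by group 1, re-applied verbatim.
`re.match` won't scan ahead — the pattern has to work from the very first character.
Here position 0 doesn't satisfy it, so the call returns None.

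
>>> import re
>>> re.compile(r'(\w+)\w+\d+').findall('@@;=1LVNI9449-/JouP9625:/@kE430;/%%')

['1LVNI94', 'JouP96', 'kE4']

Because there's exactly one group, `findall` drops the full match and keeps group 1 from each hit.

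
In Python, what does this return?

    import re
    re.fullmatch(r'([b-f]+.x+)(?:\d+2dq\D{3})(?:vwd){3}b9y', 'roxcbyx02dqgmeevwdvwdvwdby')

None

For `fullmatch`, every character of the input must be accounted for by the pattern.
Here the pattern can't cover the whole string, so the call returns None.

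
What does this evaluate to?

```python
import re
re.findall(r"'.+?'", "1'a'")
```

["'a'"]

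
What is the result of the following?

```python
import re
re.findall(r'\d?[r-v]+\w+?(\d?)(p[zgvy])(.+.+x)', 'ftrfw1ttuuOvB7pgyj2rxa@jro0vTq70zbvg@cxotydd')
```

The pattern matches optionally a digit, then one or more of a character in [r-v], then one or more of a word character (lazy); then optionally a digit (captured); then the literal 'p', then one of [zgvy] (captured); then one or more of any character, then one or more of any character, then the literal 'x' (captured).
3 groups means the one result is a tuple of 3 captured strings — 1 here.

[('7', 'pg', 'yj2rxa@jro0vTq70zbvg@cx')]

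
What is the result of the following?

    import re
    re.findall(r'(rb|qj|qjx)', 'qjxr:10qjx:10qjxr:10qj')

The regex engine tests alternatives in the order written; an earlier branch that matches wins even if a later one would match more.
One capturing group, so `findall` returns just the captured substring from each match — 4 in all.

['qj', 'qj', 'qj', 'qj']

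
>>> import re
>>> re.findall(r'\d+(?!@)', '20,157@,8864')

A negative assertion filters positions out without eating any characters.
Scanning left to right: at [0:2] → '20'; at [3:5] → '15'; at [8:12] → '8864'.
With no groups in the pattern, `findall` gives back each whole match — 3 here.

['20', '15', '8864']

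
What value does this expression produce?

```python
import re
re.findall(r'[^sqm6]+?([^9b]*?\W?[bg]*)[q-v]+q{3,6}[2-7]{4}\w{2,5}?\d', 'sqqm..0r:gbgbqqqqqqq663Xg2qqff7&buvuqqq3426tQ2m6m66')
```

The pattern matches one or more of any character except [sqm6] (lazy); then zero or more of any character except [9b] (lazy), then optionally a non-word character, then zero or more of one of [bg] (captured); then one or more of a character in [q-v]; then 3 to 6 of the literal 'q', then exactly 4 of a character in [2-7], then 2 to 5 of a word character (lazy); then a digit.
Scanning left to right: at [4:46] match '..0r:gbgbqqqqqqq663Xg2qqff7&buvuqqq3426tQ2', group 1 = 'qqqqqqq663Xg2qqff7&b'.
One capturing group, so `findall` returns just the captured substring from the one match — 1 in all.

['qqqqqqq663Xg2qqff7&b']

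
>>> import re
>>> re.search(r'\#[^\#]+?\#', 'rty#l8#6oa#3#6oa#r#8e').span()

The match spans [3:7] → '#l8#'.

(3, 7)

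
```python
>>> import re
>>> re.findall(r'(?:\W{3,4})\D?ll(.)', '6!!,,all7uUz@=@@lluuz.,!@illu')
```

['7', 'u', 'u']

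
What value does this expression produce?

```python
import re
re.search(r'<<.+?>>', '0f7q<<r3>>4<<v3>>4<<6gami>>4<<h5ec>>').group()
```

Unlike `match`, `search` isn't anchored — it looks for the pattern anywhere in the string.
The match spans [4:10] → '<<r3>>'.

'<<r3>>'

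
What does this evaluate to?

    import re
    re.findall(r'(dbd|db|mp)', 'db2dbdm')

['db', 'dbd']

Alternation tries branches left to right and keeps the first one that lets the overall match succeed at that position.
One capturing group, so `findall` returns just the captured substring from each match — 2 in all.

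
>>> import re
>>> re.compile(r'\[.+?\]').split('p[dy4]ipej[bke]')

The `?` after the quantifier makes it lazy — it takes as little as possible before letting the rest of the pattern try.
The string is cut at each match, leaving 3 pieces.

['p', 'ipej', '']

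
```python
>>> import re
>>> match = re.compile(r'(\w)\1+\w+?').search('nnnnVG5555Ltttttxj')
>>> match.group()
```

'nnnnV'

`\1` has to match the exact text group 1 already captured.
`re.search` scans for the first position where the pattern succeeds.
The match spans [0:5] → 'nnnnV'.
Captured: group 1 = 'n'.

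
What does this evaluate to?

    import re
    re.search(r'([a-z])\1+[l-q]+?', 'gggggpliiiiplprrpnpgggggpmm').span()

`\1` is not a pattern — it's the concrete string captured by group 1, re-applied verbatim.
`search` walks the string left to right and returns the first match it finds.
The match spans [0:6] → 'gggggp'.
Captured: group 1 = 'g'.

(0, 6)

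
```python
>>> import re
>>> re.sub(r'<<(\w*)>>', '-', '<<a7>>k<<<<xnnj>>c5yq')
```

'-k<<-c5yq'

Each match is replaced by '-'.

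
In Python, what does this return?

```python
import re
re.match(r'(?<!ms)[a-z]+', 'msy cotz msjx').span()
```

Because the assertion is negative and zero-width, positions next to the forbidden text are skipped.
`re.match` only tries the pattern at the start of the string.
The match spans [0:3] → 'msy'.

(0, 3)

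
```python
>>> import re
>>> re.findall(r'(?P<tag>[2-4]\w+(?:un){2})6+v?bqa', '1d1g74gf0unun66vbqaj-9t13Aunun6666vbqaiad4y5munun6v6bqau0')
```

['4gf0unun', '3Aunun']

Pattern: a character in [2-4], then one or more of a word character, then the literal 'un' repeated 2 times (captured as 'tag'); then one or more of a literal '6'; then optionally a literal 'v', then the literal 'bqa'.
Matches: at [5:19] match '4gf0unun66vbqa', group 1 = '4gf0unun'; at [24:38] match '3Aunun6666vbqa', group 1 = '3Aunun'.
`findall` collects group 1 from each match (2 total).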